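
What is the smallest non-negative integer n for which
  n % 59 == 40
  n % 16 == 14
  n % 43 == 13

7710

The moduli are pairwise coprime; M = 59·16·43 = 40592.
M/59 = 688; 688 ≡ 39 (mod 59); 39·56 ≡ 1, so inverse 56.
M/16 = 2537; 2537 ≡ 9 (mod 16); 9·9 ≡ 1, so inverse 9.
M/43 = 944; 944 ≡ 41 (mod 43); 41·21 ≡ 1, so inverse 21.
n ≡ 40·688·56 + 14·2537·9 + 13·944·21 = 2118494.
2118494 mod 40592 = 7710.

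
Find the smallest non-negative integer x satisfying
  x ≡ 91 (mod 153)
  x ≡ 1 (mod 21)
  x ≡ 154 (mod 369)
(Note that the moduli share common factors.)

37423

Combine the congruences pairwise.
gcd(153, 21) = 3 and 3 | (1 − 91), so the pair is consistent; merging gives x ≡ 1009 (mod 1071), where 1071 = lcm(153, 21).
gcd(1071, 369) = 9 and 9 | (154 − 1009), so the pair is consistent; merging gives x ≡ 37423 (mod 43911), where 43911 = lcm(1071, 369).
The solution is unique modulo lcm(153, 21, 369) = 43911.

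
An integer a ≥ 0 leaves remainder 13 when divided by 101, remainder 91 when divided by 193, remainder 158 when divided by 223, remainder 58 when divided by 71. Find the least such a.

160734544

Combine the congruences pairwise.
From a ≡ 13 (mod 101) write a = 13 + 101t. Substituting into a ≡ 91 (mod 193) gives 101t ≡ 78 (mod 193), and since 101⁻¹ ≡ 86 (mod 193), t ≡ 146. Hence a ≡ 13 + 101·146 = 14759 (mod 19493).
From a ≡ 14759 (mod 19493) write a = 14759 + 19493t. Substituting into a ≡ 158 (mod 223) gives 19493t ≡ 117 (mod 223), and since 92⁻¹ ≡ 80 (mod 223), t ≡ 217. Hence a ≡ 14759 + 19493·217 = 4244740 (mod 4346939).
From a ≡ 4244740 (mod 4346939) write a = 4244740 + 4346939t. Substituting into a ≡ 58 (mod 71) gives 4346939t ≡ 53 (mod 71), and since 35⁻¹ ≡ 69 (mod 71), t ≡ 36. Hence a ≡ 4244740 + 4346939·36 = 160734544 (mod 308632669).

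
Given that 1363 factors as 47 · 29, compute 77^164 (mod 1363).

777

Mod 47: 77 ≡ 30; by Fermat, exponent reduces to 164 mod 46 = 26; 30^26 ≡ 25 (mod 47).
Mod 29: 77 ≡ 19; by Fermat, exponent reduces to 164 mod 28 = 24; 19^24 ≡ 23 (mod 29).
Combine by CRT: x ≡ 25 (mod 47), x ≡ 23 (mod 29) ⇒ x ≡ 777 (mod 1363).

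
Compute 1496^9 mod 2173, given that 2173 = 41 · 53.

Mod 41: 1496 ≡ 20; 20^9 ≡ 2 (mod 41).
Mod 53: 1496 ≡ 12; 12^9 ≡ 14 (mod 53).
Combine by CRT: x ≡ 2 (mod 41), x ≡ 14 (mod 53) ⇒ x ≡ 2134 (mod 2173).

2134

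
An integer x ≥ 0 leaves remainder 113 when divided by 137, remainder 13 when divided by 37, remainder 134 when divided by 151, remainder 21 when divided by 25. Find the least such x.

3320171

Combine the congruences pairwise.
From x ≡ 113 (mod 137) write x = 113 + 137t. Substituting into x ≡ 13 (mod 37) gives 137t ≡ 11 (mod 37), and since 26⁻¹ ≡ 10 (mod 37), t ≡ 36. Hence x ≡ 113 + 137·36 = 5045 (mod 5069).
From x ≡ 5045 (mod 5069) write x = 5045 + 5069t. Substituting into x ≡ 134 (mod 151) gives 5069t ≡ 72 (mod 151), and since 86⁻¹ ≡ 72 (mod 151), t ≡ 50. Hence x ≡ 5045 + 5069·50 = 258495 (mod 765419).
From x ≡ 258495 (mod 765419) write x = 258495 + 765419t. Substituting into x ≡ 21 (mod 25) gives 765419t ≡ 1 (mod 25), and since 19⁻¹ ≡ 4 (mod 25), t ≡ 4. Hence x ≡ 258495 + 765419·4 = 3320171 (mod 19135475).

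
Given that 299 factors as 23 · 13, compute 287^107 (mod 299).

Mod 23: 287 ≡ 11; by Fermat, exponent reduces to 107 mod 22 = 19; 11^19 ≡ 15 (mod 23).
Mod 13: 287 ≡ 1; by Fermat, exponent reduces to 107 mod 12 = 11; 1^11 ≡ 1 (mod 13).
Combine by CRT: x ≡ 15 (mod 23), x ≡ 1 (mod 13) ⇒ x ≡ 222 (mod 299).

222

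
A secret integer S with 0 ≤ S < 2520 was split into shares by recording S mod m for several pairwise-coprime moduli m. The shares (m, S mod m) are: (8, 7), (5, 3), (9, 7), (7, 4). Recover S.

1663

From S ≡ 7 (mod 8) write S = 7 + 8t. Substituting into S ≡ 3 (mod 5) gives 8t ≡ 1 (mod 5), and since 3⁻¹ ≡ 2 (mod 5), t ≡ 2. Hence S ≡ 7 + 8·2 = 23 (mod 40).
From S ≡ 23 (mod 40) write S = 23 + 40t. Substituting into S ≡ 7 (mod 9) gives 40t ≡ 2 (mod 9), and since 4⁻¹ ≡ 7 (mod 9), t ≡ 5. Hence S ≡ 23 + 40·5 = 223 (mod 360).
From S ≡ 223 (mod 360) write S = 223 + 360t. Substituting into S ≡ 4 (mod 7) gives 360t ≡ 5 (mod 7), and since 3⁻¹ ≡ 5 (mod 7), t ≡ 4. Hence S ≡ 223 + 360·4 = 1663 (mod 2520).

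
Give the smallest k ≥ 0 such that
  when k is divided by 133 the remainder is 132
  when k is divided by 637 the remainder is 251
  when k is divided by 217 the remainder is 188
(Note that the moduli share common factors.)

gcd(133, 637) = 7 and 7 | (251 − 132), so the pair is consistent; merging gives k ≡ 5984 (mod 12103), where 12103 = lcm(133, 637).
gcd(12103, 217) = 7 and 7 | (188 − 5984), so the pair is consistent; merging gives k ≡ 151220 (mod 375193), where 375193 = lcm(12103, 217).
The solution is unique modulo lcm(133, 637, 217) = 375193.

151220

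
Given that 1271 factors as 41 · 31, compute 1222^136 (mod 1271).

Mod 41: 1222 ≡ 33; by Fermat, exponent reduces to 136 mod 40 = 16; 33^16 ≡ 10 (mod 41).
Mod 31: 1222 ≡ 13; by Fermat, exponent reduces to 136 mod 30 = 16; 13^16 ≡ 18 (mod 31).
Combine by CRT: x ≡ 10 (mod 41), x ≡ 18 (mod 31) ⇒ x ≡ 297 (mod 1271).

297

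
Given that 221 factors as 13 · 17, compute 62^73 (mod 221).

23

Mod 13: 62 ≡ 10; by Fermat, exponent reduces to 73 mod 12 = 1; 10^1 ≡ 10 (mod 13).
Mod 17: 62 ≡ 11; by Fermat, exponent reduces to 73 mod 16 = 9; 11^9 ≡ 6 (mod 17).
Combine by CRT: x ≡ 10 (mod 13), x ≡ 6 (mod 17) ⇒ x ≡ 23 (mod 221).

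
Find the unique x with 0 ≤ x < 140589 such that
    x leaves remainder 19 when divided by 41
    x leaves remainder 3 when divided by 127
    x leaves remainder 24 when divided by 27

36960

From x ≡ 19 (mod 41) write x = 19 + 41t. Substituting into x ≡ 3 (mod 127) gives 41t ≡ 111 (mod 127), and since 41⁻¹ ≡ 31 (mod 127), t ≡ 12. Hence x ≡ 19 + 41·12 = 511 (mod 5207).
From x ≡ 511 (mod 5207) write x = 511 + 5207t. Substituting into x ≡ 24 (mod 27) gives 5207t ≡ 26 (mod 27), and since 23⁻¹ ≡ 20 (mod 27), t ≡ 7. Hence x ≡ 511 + 5207·7 = 36960 (mod 140589).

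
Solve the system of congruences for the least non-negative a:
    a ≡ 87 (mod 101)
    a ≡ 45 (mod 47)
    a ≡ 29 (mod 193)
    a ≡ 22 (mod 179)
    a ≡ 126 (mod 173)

From a ≡ 87 (mod 101) write a = 87 + 101t. Substituting into a ≡ 45 (mod 47) gives 101t ≡ 5 (mod 47), and since 7⁻¹ ≡ 27 (mod 47), t ≡ 41. Hence a ≡ 87 + 101·41 = 4228 (mod 4747).
From a ≡ 4228 (mod 4747) write a = 4228 + 4747t. Substituting into a ≡ 29 (mod 193) gives 4747t ≡ 47 (mod 193), and since 115⁻¹ ≡ 47 (mod 193), t ≡ 86. Hence a ≡ 4228 + 4747·86 = 412470 (mod 916171).
From a ≡ 412470 (mod 916171) write a = 412470 + 916171t. Substituting into a ≡ 22 (mod 179) gives 916171t ≡ 147 (mod 179), and since 49⁻¹ ≡ 95 (mod 179), t ≡ 3. Hence a ≡ 412470 + 916171·3 = 3160983 (mod 163994609).
From a ≡ 3160983 (mod 163994609) write a = 3160983 + 163994609t. Substituting into a ≡ 126 (mod 173) gives 163994609t ≡ 26 (mod 173), and since 124⁻¹ ≡ 60 (mod 173), t ≡ 3. Hence a ≡ 3160983 + 163994609·3 = 495144810 (mod 28371067357).

495144810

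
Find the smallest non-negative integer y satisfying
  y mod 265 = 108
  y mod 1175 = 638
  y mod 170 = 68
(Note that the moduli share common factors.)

gcd(265, 1175) = 5 and 5 | (638 − 108), so the pair is consistent; merging gives y ≡ 638 (mod 62275), where 62275 = lcm(265, 1175).
gcd(62275, 170) = 5 and 5 | (68 − 638), so the pair is consistent; merging gives y ≡ 125188 (mod 2117350), where 2117350 = lcm(62275, 170).
The solution is unique modulo lcm(265, 1175, 170) = 2117350.

125188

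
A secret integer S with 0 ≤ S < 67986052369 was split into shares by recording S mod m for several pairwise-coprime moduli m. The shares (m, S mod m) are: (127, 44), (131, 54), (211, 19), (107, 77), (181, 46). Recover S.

The moduli are pairwise coprime; N = 127·131·211·107·181 = 67986052369.
N/127 = 535323247; 535323247 ≡ 86 (mod 127); 86·96 ≡ 1, so inverse 96.
N/131 = 518977499; 518977499 ≡ 39 (mod 131); 39·84 ≡ 1, so inverse 84.
N/211 = 322208779; 322208779 ≡ 174 (mod 211); 174·57 ≡ 1, so inverse 57.
N/107 = 635383667; 635383667 ≡ 12 (mod 107); 12·9 ≡ 1, so inverse 9.
N/181 = 375613549; 375613549 ≡ 177 (mod 181); 177·45 ≡ 1, so inverse 45.
S ≡ 44·535323247·96 + 54·518977499·84 + 19·322208779·57 + 77·635383667·9 + 46·375613549·45 = 6182080366110.
6182080366110 mod 67986052369 = 63335652900.

63335652900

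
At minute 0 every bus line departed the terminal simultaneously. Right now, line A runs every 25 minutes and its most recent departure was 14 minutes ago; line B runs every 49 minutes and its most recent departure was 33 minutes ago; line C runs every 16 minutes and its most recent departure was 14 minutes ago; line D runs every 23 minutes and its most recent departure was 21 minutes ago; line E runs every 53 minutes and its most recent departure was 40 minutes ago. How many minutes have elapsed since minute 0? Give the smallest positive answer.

The moduli are pairwise coprime; N = 25·49·16·23·53 = 23892400.
N/25 = 955696; 955696 ≡ 21 (mod 25); 21·6 ≡ 1, so inverse 6.
N/49 = 487600; 487600 ≡ 1 (mod 49), inverse 1.
N/16 = 1493275; 1493275 ≡ 11 (mod 16); 11·3 ≡ 1, so inverse 3.
N/23 = 1038800; 1038800 ≡ 5 (mod 23); 5·14 ≡ 1, so inverse 14.
N/53 = 450800; 450800 ≡ 35 (mod 53); 35·50 ≡ 1, so inverse 50.
t ≡ 14·955696·6 + 33·487600·1 + 14·1493275·3 + 21·1038800·14 + 40·450800·50 = 1366094014.
1366094014 mod 23892400 = 4227214.

4227214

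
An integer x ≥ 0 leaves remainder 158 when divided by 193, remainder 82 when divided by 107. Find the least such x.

4790

From x ≡ 158 (mod 193) write x = 158 + 193t. Substituting into x ≡ 82 (mod 107) gives 193t ≡ 31 (mod 107), and since 86⁻¹ ≡ 56 (mod 107), t ≡ 24. Hence x ≡ 158 + 193·24 = 4790 (mod 20651).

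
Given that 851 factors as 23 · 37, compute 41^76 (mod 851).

515

Mod 23: 41 ≡ 18; by Fermat, exponent reduces to 76 mod 22 = 10; 18^10 ≡ 9 (mod 23).
Mod 37: 41 ≡ 4; by Fermat, exponent reduces to 76 mod 36 = 4; 4^4 ≡ 34 (mod 37).
Combine by CRT: x ≡ 9 (mod 23), x ≡ 34 (mod 37) ⇒ x ≡ 515 (mod 851).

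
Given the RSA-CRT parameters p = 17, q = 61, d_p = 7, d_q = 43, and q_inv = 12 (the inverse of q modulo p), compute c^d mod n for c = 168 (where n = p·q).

960

m₁ = c^(d_p) mod p: c ≡ 15 (mod 17), and 15^7 mod 17 = 8.
m₂ = c^(d_q) mod q: c ≡ 46 (mod 61), and 46^43 mod 61 = 45.
h = q_inv·(m₁ − m₂) mod p = 12·(8 − 45) mod 17 = 15.
m = m₂ + h·q = 45 + 15·61 = 960.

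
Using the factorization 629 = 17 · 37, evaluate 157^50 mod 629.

Mod 17: 157 ≡ 4; by Fermat, exponent reduces to 50 mod 16 = 2; 4^2 ≡ 16 (mod 17).
Mod 37: 157 ≡ 9; by Fermat, exponent reduces to 50 mod 36 = 14; 9^14 ≡ 34 (mod 37).
Combine by CRT: x ≡ 16 (mod 17), x ≡ 34 (mod 37) ⇒ x ≡ 441 (mod 629).

441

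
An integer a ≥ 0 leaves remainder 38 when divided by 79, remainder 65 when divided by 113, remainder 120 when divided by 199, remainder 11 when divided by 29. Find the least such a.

20814326

From a ≡ 38 (mod 79) write a = 38 + 79t. Substituting into a ≡ 65 (mod 113) gives 79t ≡ 27 (mod 113), and since 79⁻¹ ≡ 103 (mod 113), t ≡ 69. Hence a ≡ 38 + 79·69 = 5489 (mod 8927).
From a ≡ 5489 (mod 8927) write a = 5489 + 8927t. Substituting into a ≡ 120 (mod 199) gives 8927t ≡ 4 (mod 199), and since 171⁻¹ ≡ 135 (mod 199), t ≡ 142. Hence a ≡ 5489 + 8927·142 = 1273123 (mod 1776473).
From a ≡ 1273123 (mod 1776473) write a = 1273123 + 1776473t. Substituting into a ≡ 11 (mod 29) gives 1776473t ≡ 17 (mod 29), and since 20⁻¹ ≡ 16 (mod 29), t ≡ 11. Hence a ≡ 1273123 + 1776473·11 = 20814326 (mod 51517717).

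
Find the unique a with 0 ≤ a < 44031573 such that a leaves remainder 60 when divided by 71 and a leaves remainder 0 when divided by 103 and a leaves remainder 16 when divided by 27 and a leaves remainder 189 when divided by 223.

From a ≡ 60 (mod 71) write a = 60 + 71t. Substituting into a ≡ 0 (mod 103) gives 71t ≡ 43 (mod 103), and since 71⁻¹ ≡ 74 (mod 103), t ≡ 92. Hence a ≡ 60 + 71·92 = 6592 (mod 7313).
From a ≡ 6592 (mod 7313) write a = 6592 + 7313t. Substituting into a ≡ 16 (mod 27) gives 7313t ≡ 12 (mod 27), and since 23⁻¹ ≡ 20 (mod 27), t ≡ 24. Hence a ≡ 6592 + 7313·24 = 182104 (mod 197451).
From a ≡ 182104 (mod 197451) write a = 182104 + 197451t. Substituting into a ≡ 189 (mod 223) gives 197451t ≡ 53 (mod 223), and since 96⁻¹ ≡ 151 (mod 223), t ≡ 198. Hence a ≡ 182104 + 197451·198 = 39277402 (mod 44031573).

39277402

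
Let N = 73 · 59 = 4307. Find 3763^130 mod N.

Mod 73: 3763 ≡ 40; by Fermat, exponent reduces to 130 mod 72 = 58; 40^58 ≡ 50 (mod 73).
Mod 59: 3763 ≡ 46; by Fermat, exponent reduces to 130 mod 58 = 14; 46^14 ≡ 3 (mod 59).
Combine by CRT: x ≡ 50 (mod 73), x ≡ 3 (mod 59) ⇒ x ≡ 3189 (mod 4307).

3189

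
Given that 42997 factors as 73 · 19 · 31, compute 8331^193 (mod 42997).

27822

Mod 73: 8331 ≡ 9; by Fermat, exponent reduces to 193 mod 72 = 49; 9^49 ≡ 9 (mod 73).
Mod 19: 8331 ≡ 9; by Fermat, exponent reduces to 193 mod 18 = 13; 9^13 ≡ 6 (mod 19).
Mod 31: 8331 ≡ 23; by Fermat, exponent reduces to 193 mod 30 = 13; 23^13 ≡ 15 (mod 31).
Combine by CRT: x ≡ 9 (mod 73), x ≡ 6 (mod 19), x ≡ 15 (mod 31) ⇒ x ≡ 27822 (mod 42997).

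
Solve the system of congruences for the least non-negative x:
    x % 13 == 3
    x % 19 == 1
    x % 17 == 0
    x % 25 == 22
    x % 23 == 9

From x ≡ 3 (mod 13) write x = 3 + 13t. Substituting into x ≡ 1 (mod 19) gives 13t ≡ 17 (mod 19), and since 13⁻¹ ≡ 3 (mod 19), t ≡ 13. Hence x ≡ 3 + 13·13 = 172 (mod 247).
From x ≡ 172 (mod 247) write x = 172 + 247t. Substituting into x ≡ 0 (mod 17) gives 247t ≡ 15 (mod 17), and since 9⁻¹ ≡ 2 (mod 17), t ≡ 13. Hence x ≡ 172 + 247·13 = 3383 (mod 4199).
From x ≡ 3383 (mod 4199) write x = 3383 + 4199t. Substituting into x ≡ 22 (mod 25) gives 4199t ≡ 14 (mod 25), and since 24⁻¹ ≡ 24 (mod 25), t ≡ 11. Hence x ≡ 3383 + 4199·11 = 49572 (mod 104975).
From x ≡ 49572 (mod 104975) write x = 49572 + 104975t. Substituting into x ≡ 9 (mod 23) gives 104975t ≡ 2 (mod 23), and since 3⁻¹ ≡ 8 (mod 23), t ≡ 16. Hence x ≡ 49572 + 104975·16 = 1729172 (mod 2414425).

1729172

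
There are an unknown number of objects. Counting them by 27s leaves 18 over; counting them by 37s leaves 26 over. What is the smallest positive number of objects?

From N ≡ 18 (mod 27) write N = 18 + 27t. Substituting into N ≡ 26 (mod 37) gives 27t ≡ 8 (mod 37), and since 27⁻¹ ≡ 11 (mod 37), t ≡ 14. Hence N ≡ 18 + 27·14 = 396 (mod 999).

396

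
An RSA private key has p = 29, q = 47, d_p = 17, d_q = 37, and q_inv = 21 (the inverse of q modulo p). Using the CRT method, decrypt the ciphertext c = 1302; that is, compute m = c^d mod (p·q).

317

m₁ = c^(d_p) mod p: c ≡ 26 (mod 29), and 26^17 mod 29 = 27.
m₂ = c^(d_q) mod q: c ≡ 33 (mod 47), and 33^37 mod 47 = 35.
h = q_inv·(m₁ − m₂) mod p = 21·(27 − 35) mod 29 = 6.
m = m₂ + h·q = 35 + 6·47 = 317.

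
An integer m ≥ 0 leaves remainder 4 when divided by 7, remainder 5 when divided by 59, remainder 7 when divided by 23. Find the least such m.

536

The moduli are pairwise coprime; N = 7·59·23 = 9499.
N/7 = 1357; 1357 ≡ 6 (mod 7); 6·6 ≡ 1, so inverse 6.
N/59 = 161; 161 ≡ 43 (mod 59); 43·11 ≡ 1, so inverse 11.
N/23 = 413; 413 ≡ 22 (mod 23); 22·22 ≡ 1, so inverse 22.
m ≡ 4·1357·6 + 5·161·11 + 7·413·22 = 105025.
105025 mod 9499 = 536.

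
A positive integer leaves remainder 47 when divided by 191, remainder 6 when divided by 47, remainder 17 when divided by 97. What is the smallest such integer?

242808

The moduli are pairwise coprime; N = 191·47·97 = 870769.
N/191 = 4559; 4559 ≡ 166 (mod 191); 166·84 ≡ 1, so inverse 84.
N/47 = 18527; 18527 ≡ 9 (mod 47); 9·21 ≡ 1, so inverse 21.
N/97 = 8977; 8977 ≡ 53 (mod 97); 53·11 ≡ 1, so inverse 11.
t ≡ 47·4559·84 + 6·18527·21 + 17·8977·11 = 22012033.
22012033 mod 870769 = 242808.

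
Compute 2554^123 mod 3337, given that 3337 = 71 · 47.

Mod 71: 2554 ≡ 69; by Fermat, exponent reduces to 123 mod 70 = 53; 69^53 ≡ 59 (mod 71).
Mod 47: 2554 ≡ 16; by Fermat, exponent reduces to 123 mod 46 = 31; 16^31 ≡ 42 (mod 47).
Combine by CRT: x ≡ 59 (mod 71), x ≡ 42 (mod 47) ⇒ x ≡ 982 (mod 3337).

982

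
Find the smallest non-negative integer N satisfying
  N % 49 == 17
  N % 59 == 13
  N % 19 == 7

Combine the congruences pairwise.
From N ≡ 17 (mod 49) write N = 17 + 49t. Substituting into N ≡ 13 (mod 59) gives 49t ≡ 55 (mod 59), and since 49⁻¹ ≡ 53 (mod 59), t ≡ 24. Hence N ≡ 17 + 49·24 = 1193 (mod 2891).
From N ≡ 1193 (mod 2891) write N = 1193 + 2891t. Substituting into N ≡ 7 (mod 19) gives 2891t ≡ 11 (mod 19), and since 3⁻¹ ≡ 13 (mod 19), t ≡ 10. Hence N ≡ 1193 + 2891·10 = 30103 (mod 54929).

30103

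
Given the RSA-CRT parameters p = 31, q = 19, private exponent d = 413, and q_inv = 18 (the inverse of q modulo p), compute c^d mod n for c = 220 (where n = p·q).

d_p = d mod (p−1) = 413 mod 30 = 23; d_q = d mod (q−1) = 17.
m₁ = c^(d_p) mod p: c ≡ 3 (mod 31), and 3^23 mod 31 = 11.
m₂ = c^(d_q) mod q: c ≡ 11 (mod 19), and 11^17 mod 19 = 7.
h = q_inv·(m₁ − m₂) mod p = 18·(11 − 7) mod 31 = 10.
m = m₂ + h·q = 7 + 10·19 = 197.

197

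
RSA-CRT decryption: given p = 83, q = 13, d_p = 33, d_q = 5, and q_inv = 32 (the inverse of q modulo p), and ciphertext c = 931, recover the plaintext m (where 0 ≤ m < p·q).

684

m₁ = c^(d_p) mod p: c ≡ 18 (mod 83), and 18^33 mod 83 = 20.
m₂ = c^(d_q) mod q: c ≡ 8 (mod 13), and 8^5 mod 13 = 8.
h = q_inv·(m₁ − m₂) mod p = 32·(20 − 8) mod 83 = 52.
m = m₂ + h·q = 8 + 52·13 = 684.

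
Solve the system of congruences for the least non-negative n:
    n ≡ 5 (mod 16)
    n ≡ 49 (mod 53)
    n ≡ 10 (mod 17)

12981

Combine the congruences pairwise.
From n ≡ 5 (mod 16) write n = 5 + 16t. Substituting into n ≡ 49 (mod 53) gives 16t ≡ 44 (mod 53), and since 16⁻¹ ≡ 10 (mod 53), t ≡ 16. Hence n ≡ 5 + 16·16 = 261 (mod 848).
From n ≡ 261 (mod 848) write n = 261 + 848t. Substituting into n ≡ 10 (mod 17) gives 848t ≡ 4 (mod 17), and since 15⁻¹ ≡ 8 (mod 17), t ≡ 15. Hence n ≡ 261 + 848·15 = 12981 (mod 14416).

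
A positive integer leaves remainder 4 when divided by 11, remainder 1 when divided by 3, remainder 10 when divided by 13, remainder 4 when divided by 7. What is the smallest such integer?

2545

From x ≡ 4 (mod 11) write x = 4 + 11t. Substituting into x ≡ 1 (mod 3) gives 11t ≡ 0 (mod 3), and since 2⁻¹ ≡ 2 (mod 3), t ≡ 0. Hence x ≡ 4 + 11·0 = 4 (mod 33).
From x ≡ 4 (mod 33) write x = 4 + 33t. Substituting into x ≡ 10 (mod 13) gives 33t ≡ 6 (mod 13), and since 7⁻¹ ≡ 2 (mod 13), t ≡ 12. Hence x ≡ 4 + 33·12 = 400 (mod 429).
From x ≡ 400 (mod 429) write x = 400 + 429t. Substituting into x ≡ 4 (mod 7) gives 429t ≡ 3 (mod 7), and since 2⁻¹ ≡ 4 (mod 7), t ≡ 5. Hence x ≡ 400 + 429·5 = 2545 (mod 3003).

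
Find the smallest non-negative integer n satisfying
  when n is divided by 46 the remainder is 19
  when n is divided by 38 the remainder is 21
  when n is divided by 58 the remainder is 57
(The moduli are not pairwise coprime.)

8989

Combine the congruences pairwise.
gcd(46, 38) = 2 and 2 | (21 − 19), so the pair is consistent; merging gives n ≡ 249 (mod 874), where 874 = lcm(46, 38).
gcd(874, 58) = 2 and 2 | (57 − 249), so the pair is consistent; merging gives n ≡ 8989 (mod 25346), where 25346 = lcm(874, 58).
The solution is unique modulo lcm(46, 38, 58) = 25346.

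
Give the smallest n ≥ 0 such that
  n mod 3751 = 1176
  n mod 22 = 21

gcd(3751, 22) = 11 and 11 | (21 − 1176), so the pair is consistent; merging gives n ≡ 4927 (mod 7502), where 7502 = lcm(3751, 22).
The solution is unique modulo lcm(3751, 22) = 7502.

4927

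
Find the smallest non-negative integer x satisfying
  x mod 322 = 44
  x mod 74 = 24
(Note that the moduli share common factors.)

7128

Combine the congruences pairwise.
gcd(322, 74) = 2 and 2 | (24 − 44), so the pair is consistent; merging gives x ≡ 7128 (mod 11914), where 11914 = lcm(322, 74).
The solution is unique modulo lcm(322, 74) = 11914.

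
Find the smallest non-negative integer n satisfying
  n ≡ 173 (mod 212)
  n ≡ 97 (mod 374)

gcd(212, 374) = 2 and 2 | (97 − 173), so the pair is consistent; merging gives n ≡ 36001 (mod 39644), where 39644 = lcm(212, 374).
The solution is unique modulo lcm(212, 374) = 39644.

36001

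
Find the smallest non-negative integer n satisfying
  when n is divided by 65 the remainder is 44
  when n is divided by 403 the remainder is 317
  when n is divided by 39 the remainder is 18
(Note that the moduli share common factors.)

1929

Combine the congruences pairwise.
gcd(65, 403) = 13 and 13 | (317 − 44), so the pair is consistent; merging gives n ≡ 1929 (mod 2015), where 2015 = lcm(65, 403).
gcd(2015, 39) = 13 and 13 | (18 − 1929), so the pair is consistent; merging gives n ≡ 1929 (mod 6045), where 6045 = lcm(2015, 39).
The solution is unique modulo lcm(65, 403, 39) = 6045.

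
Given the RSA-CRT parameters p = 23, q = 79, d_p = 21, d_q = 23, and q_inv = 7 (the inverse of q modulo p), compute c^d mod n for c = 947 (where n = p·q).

m₁ = c^(d_p) mod p: c ≡ 4 (mod 23), and 4^21 mod 23 = 6.
m₂ = c^(d_q) mod q: c ≡ 78 (mod 79), and 78^23 mod 79 = 78.
h = q_inv·(m₁ − m₂) mod p = 7·(6 − 78) mod 23 = 2.
m = m₂ + h·q = 78 + 2·79 = 236.

236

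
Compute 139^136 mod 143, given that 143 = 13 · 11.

48

Mod 13: 139 ≡ 9; by Fermat, exponent reduces to 136 mod 12 = 4; 9^4 ≡ 9 (mod 13).
Mod 11: 139 ≡ 7; by Fermat, exponent reduces to 136 mod 10 = 6; 7^6 ≡ 4 (mod 11).
Combine by CRT: x ≡ 9 (mod 13), x ≡ 4 (mod 11) ⇒ x ≡ 48 (mod 143).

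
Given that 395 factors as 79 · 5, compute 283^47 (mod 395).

Mod 79: 283 ≡ 46; 46^47 ≡ 18 (mod 79).
Mod 5: 283 ≡ 3; by Fermat, exponent reduces to 47 mod 4 = 3; 3^3 ≡ 2 (mod 5).
Combine by CRT: x ≡ 18 (mod 79), x ≡ 2 (mod 5) ⇒ x ≡ 97 (mod 395).

97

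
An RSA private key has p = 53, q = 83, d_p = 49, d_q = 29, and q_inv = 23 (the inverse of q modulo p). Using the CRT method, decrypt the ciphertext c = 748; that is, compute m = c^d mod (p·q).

m₁ = c^(d_p) mod p: c ≡ 6 (mod 53), and 6^49 mod 53 = 40.
m₂ = c^(d_q) mod q: c ≡ 1 (mod 83), and 1^29 mod 83 = 1.
h = q_inv·(m₁ − m₂) mod p = 23·(40 − 1) mod 53 = 49.
m = m₂ + h·q = 1 + 49·83 = 4068.

4068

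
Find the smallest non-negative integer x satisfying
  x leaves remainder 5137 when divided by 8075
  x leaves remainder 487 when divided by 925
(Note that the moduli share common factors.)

215087

gcd(8075, 925) = 25 and 25 | (487 − 5137), so the pair is consistent; merging gives x ≡ 215087 (mod 298775), where 298775 = lcm(8075, 925).
The solution is unique modulo lcm(8075, 925) = 298775.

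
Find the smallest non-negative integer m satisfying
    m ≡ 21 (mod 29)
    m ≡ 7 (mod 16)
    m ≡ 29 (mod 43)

The moduli are pairwise coprime; N = 29·16·43 = 19952.
N/29 = 688; 688 ≡ 21 (mod 29); 21·18 ≡ 1, so inverse 18.
N/16 = 1247; 1247 ≡ 15 (mod 16); 15·15 ≡ 1, so inverse 15.
N/43 = 464; 464 ≡ 34 (mod 43); 34·19 ≡ 1, so inverse 19.
m ≡ 21·688·18 + 7·1247·15 + 29·464·19 = 646663.
646663 mod 19952 = 8199.

8199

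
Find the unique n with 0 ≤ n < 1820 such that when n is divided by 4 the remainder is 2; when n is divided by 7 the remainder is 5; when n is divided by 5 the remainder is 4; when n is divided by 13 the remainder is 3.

614

The moduli are pairwise coprime; M = 4·7·5·13 = 1820.
M/4 = 455; 455 ≡ 3 (mod 4); 3·3 ≡ 1, so inverse 3.
M/7 = 260; 260 ≡ 1 (mod 7), inverse 1.
M/5 = 364; 364 ≡ 4 (mod 5); 4·4 ≡ 1, so inverse 4.
M/13 = 140; 140 ≡ 10 (mod 13); 10·4 ≡ 1, so inverse 4.
n ≡ 2·455·3 + 5·260·1 + 4·364·4 + 3·140·4 = 11534.
11534 mod 1820 = 614.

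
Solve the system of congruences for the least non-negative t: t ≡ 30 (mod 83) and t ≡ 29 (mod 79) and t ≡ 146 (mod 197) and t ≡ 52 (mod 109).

105205435

Combine the congruences pairwise.
From t ≡ 30 (mod 83) write t = 30 + 83s. Substituting into t ≡ 29 (mod 79) gives 83s ≡ 78 (mod 79), and since 4⁻¹ ≡ 20 (mod 79), s ≡ 59. Hence t ≡ 30 + 83·59 = 4927 (mod 6557).
From t ≡ 4927 (mod 6557) write t = 4927 + 6557s. Substituting into t ≡ 146 (mod 197) gives 6557s ≡ 144 (mod 197), and since 56⁻¹ ≡ 95 (mod 197), s ≡ 87. Hence t ≡ 4927 + 6557·87 = 575386 (mod 1291729).
From t ≡ 575386 (mod 1291729) write t = 575386 + 1291729s. Substituting into t ≡ 52 (mod 109) gives 1291729s ≡ 77 (mod 109), and since 79⁻¹ ≡ 69 (mod 109), s ≡ 81. Hence t ≡ 575386 + 1291729·81 = 105205435 (mod 140798461).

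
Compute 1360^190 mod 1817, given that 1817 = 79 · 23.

1430

Mod 79: 1360 ≡ 17; by Fermat, exponent reduces to 190 mod 78 = 34; 17^34 ≡ 8 (mod 79).
Mod 23: 1360 ≡ 3; by Fermat, exponent reduces to 190 mod 22 = 14; 3^14 ≡ 4 (mod 23).
Combine by CRT: x ≡ 8 (mod 79), x ≡ 4 (mod 23) ⇒ x ≡ 1430 (mod 1817).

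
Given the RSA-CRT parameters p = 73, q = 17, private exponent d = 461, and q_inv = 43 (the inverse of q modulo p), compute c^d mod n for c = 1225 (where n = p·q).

766

d_p = d mod (p−1) = 461 mod 72 = 29; d_q = d mod (q−1) = 13.
m₁ = c^(d_p) mod p: c ≡ 57 (mod 73), and 57^29 mod 73 = 36.
m₂ = c^(d_q) mod q: c ≡ 1 (mod 17), and 1^13 mod 17 = 1.
h = q_inv·(m₁ − m₂) mod p = 43·(36 − 1) mod 73 = 45.
m = m₂ + h·q = 1 + 45·17 = 766.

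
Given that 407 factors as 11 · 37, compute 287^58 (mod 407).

Mod 11: 287 ≡ 1; by Fermat, exponent reduces to 58 mod 10 = 8; 1^8 ≡ 1 (mod 11).
Mod 37: 287 ≡ 28; by Fermat, exponent reduces to 58 mod 36 = 22; 28^22 ≡ 12 (mod 37).
Combine by CRT: x ≡ 1 (mod 11), x ≡ 12 (mod 37) ⇒ x ≡ 12 (mod 407).

12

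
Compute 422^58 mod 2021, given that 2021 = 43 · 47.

Mod 43: 422 ≡ 35; by Fermat, exponent reduces to 58 mod 42 = 16; 35^16 ≡ 21 (mod 43).
Mod 47: 422 ≡ 46; by Fermat, exponent reduces to 58 mod 46 = 12; 46^12 ≡ 1 (mod 47).
Combine by CRT: x ≡ 21 (mod 43), x ≡ 1 (mod 47) ⇒ x ≡ 236 (mod 2021).

236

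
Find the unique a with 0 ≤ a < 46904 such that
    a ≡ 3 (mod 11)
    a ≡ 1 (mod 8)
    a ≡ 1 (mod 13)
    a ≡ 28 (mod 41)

1873

From a ≡ 3 (mod 11) write a = 3 + 11t. Substituting into a ≡ 1 (mod 8) gives 11t ≡ 6 (mod 8), and since 3⁻¹ ≡ 3 (mod 8), t ≡ 2. Hence a ≡ 3 + 11·2 = 25 (mod 88).
From a ≡ 25 (mod 88) write a = 25 + 88t. Substituting into a ≡ 1 (mod 13) gives 88t ≡ 2 (mod 13), and since 10⁻¹ ≡ 4 (mod 13), t ≡ 8. Hence a ≡ 25 + 88·8 = 729 (mod 1144).
From a ≡ 729 (mod 1144) write a = 729 + 1144t. Substituting into a ≡ 28 (mod 41) gives 1144t ≡ 37 (mod 41), and since 37⁻¹ ≡ 10 (mod 41), t ≡ 1. Hence a ≡ 729 + 1144·1 = 1873 (mod 46904).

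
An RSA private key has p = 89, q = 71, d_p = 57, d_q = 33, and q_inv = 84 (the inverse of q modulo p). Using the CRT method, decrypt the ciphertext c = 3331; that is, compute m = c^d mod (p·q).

m₁ = c^(d_p) mod p: c ≡ 38 (mod 89), and 38^57 mod 89 = 27.
m₂ = c^(d_q) mod q: c ≡ 65 (mod 71), and 65^33 mod 71 = 69.
h = q_inv·(m₁ − m₂) mod p = 84·(27 − 69) mod 89 = 32.
m = m₂ + h·q = 69 + 32·71 = 2341.

2341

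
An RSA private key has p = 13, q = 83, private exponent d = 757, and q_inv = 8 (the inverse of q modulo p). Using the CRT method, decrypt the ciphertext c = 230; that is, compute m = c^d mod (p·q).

243

d_p = d mod (p−1) = 757 mod 12 = 1; d_q = d mod (q−1) = 19.
m₁ = c^(d_p) mod p: c ≡ 9 (mod 13), and 9^1 mod 13 = 9.
m₂ = c^(d_q) mod q: c ≡ 64 (mod 83), and 64^19 mod 83 = 77.
h = q_inv·(m₁ − m₂) mod p = 8·(9 − 77) mod 13 = 2.
m = m₂ + h·q = 77 + 2·83 = 243.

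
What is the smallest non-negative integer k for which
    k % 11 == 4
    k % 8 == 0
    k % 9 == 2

488

From k ≡ 4 (mod 11) write k = 4 + 11t. Substituting into k ≡ 0 (mod 8) gives 11t ≡ 4 (mod 8), and since 3⁻¹ ≡ 3 (mod 8), t ≡ 4. Hence k ≡ 4 + 11·4 = 48 (mod 88).
From k ≡ 48 (mod 88) write k = 48 + 88t. Substituting into k ≡ 2 (mod 9) gives 88t ≡ 8 (mod 9), and since 7⁻¹ ≡ 4 (mod 9), t ≡ 5. Hence k ≡ 48 + 88·5 = 488 (mod 792).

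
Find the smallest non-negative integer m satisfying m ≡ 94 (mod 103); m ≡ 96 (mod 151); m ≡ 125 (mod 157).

1062230

The moduli are pairwise coprime; N = 103·151·157 = 2441821.
N/103 = 23707; 23707 ≡ 17 (mod 103); 17·97 ≡ 1, so inverse 97.
N/151 = 16171; 16171 ≡ 14 (mod 151); 14·54 ≡ 1, so inverse 54.
N/157 = 15553; 15553 ≡ 10 (mod 157); 10·110 ≡ 1, so inverse 110.
m ≡ 94·23707·97 + 96·16171·54 + 125·15553·110 = 513844640.
513844640 mod 2441821 = 1062230.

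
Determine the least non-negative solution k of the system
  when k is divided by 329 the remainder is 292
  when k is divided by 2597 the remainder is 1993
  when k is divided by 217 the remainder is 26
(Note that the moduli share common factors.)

Combine the congruences pairwise.
gcd(329, 2597) = 7 and 7 | (1993 − 292), so the pair is consistent; merging gives k ≡ 30560 (mod 122059), where 122059 = lcm(329, 2597).
gcd(122059, 217) = 7 and 7 | (26 − 30560), so the pair is consistent; merging gives k ≡ 1617327 (mod 3783829), where 3783829 = lcm(122059, 217).
The solution is unique modulo lcm(329, 2597, 217) = 3783829.

1617327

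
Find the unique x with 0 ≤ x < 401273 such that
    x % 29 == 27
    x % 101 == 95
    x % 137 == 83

The moduli are pairwise coprime; N = 29·101·137 = 401273.
N/29 = 13837; 13837 ≡ 4 (mod 29); 4·22 ≡ 1, so inverse 22.
N/101 = 3973; 3973 ≡ 34 (mod 101); 34·3 ≡ 1, so inverse 3.
N/137 = 2929; 2929 ≡ 52 (mod 137); 52·29 ≡ 1, so inverse 29.
x ≡ 27·13837·22 + 95·3973·3 + 83·2929·29 = 16401586.
16401586 mod 401273 = 350666.

350666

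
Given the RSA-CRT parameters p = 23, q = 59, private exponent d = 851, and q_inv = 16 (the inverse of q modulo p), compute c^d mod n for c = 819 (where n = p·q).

d_p = d mod (p−1) = 851 mod 22 = 15; d_q = d mod (q−1) = 39.
m₁ = c^(d_p) mod p: c ≡ 14 (mod 23), and 14^15 mod 23 = 17.
m₂ = c^(d_q) mod q: c ≡ 52 (mod 59), and 52^39 mod 59 = 54.
h = q_inv·(m₁ − m₂) mod p = 16·(17 − 54) mod 23 = 6.
m = m₂ + h·q = 54 + 6·59 = 408.

408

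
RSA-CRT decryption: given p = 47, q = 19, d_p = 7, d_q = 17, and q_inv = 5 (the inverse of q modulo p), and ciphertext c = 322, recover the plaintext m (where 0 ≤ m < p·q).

132

m₁ = c^(d_p) mod p: c ≡ 40 (mod 47), and 40^7 mod 47 = 38.
m₂ = c^(d_q) mod q: c ≡ 18 (mod 19), and 18^17 mod 19 = 18.
h = q_inv·(m₁ − m₂) mod p = 5·(38 − 18) mod 47 = 6.
m = m₂ + h·q = 18 + 6·19 = 132.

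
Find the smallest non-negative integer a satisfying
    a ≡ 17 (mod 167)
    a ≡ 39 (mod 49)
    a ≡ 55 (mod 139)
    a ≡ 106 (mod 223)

Combine the congruences pairwise.
From a ≡ 17 (mod 167) write a = 17 + 167t. Substituting into a ≡ 39 (mod 49) gives 167t ≡ 22 (mod 49), and since 20⁻¹ ≡ 27 (mod 49), t ≡ 6. Hence a ≡ 17 + 167·6 = 1019 (mod 8183).
From a ≡ 1019 (mod 8183) write a = 1019 + 8183t. Substituting into a ≡ 55 (mod 139) gives 8183t ≡ 9 (mod 139), and since 121⁻¹ ≡ 54 (mod 139), t ≡ 69. Hence a ≡ 1019 + 8183·69 = 565646 (mod 1137437).
From a ≡ 565646 (mod 1137437) write a = 565646 + 1137437t. Substituting into a ≡ 106 (mod 223) gives 1137437t ≡ 211 (mod 223), and since 137⁻¹ ≡ 70 (mod 223), t ≡ 52. Hence a ≡ 565646 + 1137437·52 = 59712370 (mod 253648451).

59712370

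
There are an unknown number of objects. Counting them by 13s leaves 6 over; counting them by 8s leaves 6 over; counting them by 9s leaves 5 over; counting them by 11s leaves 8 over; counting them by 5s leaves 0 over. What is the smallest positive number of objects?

Combine the congruences pairwise.
From N ≡ 6 (mod 13) write N = 6 + 13t. Substituting into N ≡ 6 (mod 8) gives 13t ≡ 0 (mod 8), and since 5⁻¹ ≡ 5 (mod 8), t ≡ 0. Hence N ≡ 6 + 13·0 = 6 (mod 104).
From N ≡ 6 (mod 104) write N = 6 + 104t. Substituting into N ≡ 5 (mod 9) gives 104t ≡ 8 (mod 9), and since 5⁻¹ ≡ 2 (mod 9), t ≡ 7. Hence N ≡ 6 + 104·7 = 734 (mod 936).
From N ≡ 734 (mod 936) write N = 734 + 936t. Substituting into N ≡ 8 (mod 11) gives 936t ≡ 0 (mod 11), and since 1⁻¹ ≡ 1 (mod 11), t ≡ 0. Hence N ≡ 734 + 936·0 = 734 (mod 10296).
From N ≡ 734 (mod 10296) write N = 734 + 10296t. Substituting into N ≡ 0 (mod 5) gives 10296t ≡ 1 (mod 5), and since 1⁻¹ ≡ 1 (mod 5), t ≡ 1. Hence N ≡ 734 + 10296·1 = 11030 (mod 51480).

11030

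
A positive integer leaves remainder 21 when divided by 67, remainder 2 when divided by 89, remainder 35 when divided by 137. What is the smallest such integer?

From n ≡ 21 (mod 67) write n = 21 + 67t. Substituting into n ≡ 2 (mod 89) gives 67t ≡ 70 (mod 89), and since 67⁻¹ ≡ 4 (mod 89), t ≡ 13. Hence n ≡ 21 + 67·13 = 892 (mod 5963).
From n ≡ 892 (mod 5963) write n = 892 + 5963t. Substituting into n ≡ 35 (mod 137) gives 5963t ≡ 102 (mod 137), and since 72⁻¹ ≡ 59 (mod 137), t ≡ 127. Hence n ≡ 892 + 5963·127 = 758193 (mod 816931).

758193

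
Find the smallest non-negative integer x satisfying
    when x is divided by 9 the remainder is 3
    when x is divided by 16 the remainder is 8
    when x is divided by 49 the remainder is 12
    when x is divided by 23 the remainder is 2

54696

From x ≡ 3 (mod 9) write x = 3 + 9t. Substituting into x ≡ 8 (mod 16) gives 9t ≡ 5 (mod 16), and since 9⁻¹ ≡ 9 (mod 16), t ≡ 13. Hence x ≡ 3 + 9·13 = 120 (mod 144).
From x ≡ 120 (mod 144) write x = 120 + 144t. Substituting into x ≡ 12 (mod 49) gives 144t ≡ 39 (mod 49), and since 46⁻¹ ≡ 16 (mod 49), t ≡ 36. Hence x ≡ 120 + 144·36 = 5304 (mod 7056).
From x ≡ 5304 (mod 7056) write x = 5304 + 7056t. Substituting into x ≡ 2 (mod 23) gives 7056t ≡ 11 (mod 23), and since 18⁻¹ ≡ 9 (mod 23), t ≡ 7. Hence x ≡ 5304 + 7056·7 = 54696 (mod 162288).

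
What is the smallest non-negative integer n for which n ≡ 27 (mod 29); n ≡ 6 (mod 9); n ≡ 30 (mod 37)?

8466

From n ≡ 27 (mod 29) write n = 27 + 29t. Substituting into n ≡ 6 (mod 9) gives 29t ≡ 6 (mod 9), and since 2⁻¹ ≡ 5 (mod 9), t ≡ 3. Hence n ≡ 27 + 29·3 = 114 (mod 261).
From n ≡ 114 (mod 261) write n = 114 + 261t. Substituting into n ≡ 30 (mod 37) gives 261t ≡ 27 (mod 37), and since 2⁻¹ ≡ 19 (mod 37), t ≡ 32. Hence n ≡ 114 + 261·32 = 8466 (mod 9657).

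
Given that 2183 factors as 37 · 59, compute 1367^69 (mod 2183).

1725

Mod 37: 1367 ≡ 35; by Fermat, exponent reduces to 69 mod 36 = 33; 35^33 ≡ 23 (mod 37).
Mod 59: 1367 ≡ 10; by Fermat, exponent reduces to 69 mod 58 = 11; 10^11 ≡ 14 (mod 59).
Combine by CRT: x ≡ 23 (mod 37), x ≡ 14 (mod 59) ⇒ x ≡ 1725 (mod 2183).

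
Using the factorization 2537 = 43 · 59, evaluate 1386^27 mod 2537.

Mod 43: 1386 ≡ 10; 10^27 ≡ 35 (mod 43).
Mod 59: 1386 ≡ 29; 29^27 ≡ 4 (mod 59).
Combine by CRT: x ≡ 35 (mod 43), x ≡ 4 (mod 59) ⇒ x ≡ 594 (mod 2537).

594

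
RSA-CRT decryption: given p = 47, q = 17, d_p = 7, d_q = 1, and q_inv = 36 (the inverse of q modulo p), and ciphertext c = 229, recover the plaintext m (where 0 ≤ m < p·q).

m₁ = c^(d_p) mod p: c ≡ 41 (mod 47), and 41^7 mod 47 = 43.
m₂ = c^(d_q) mod q: c ≡ 8 (mod 17), and 8^1 mod 17 = 8.
h = q_inv·(m₁ − m₂) mod p = 36·(43 − 8) mod 47 = 38.
m = m₂ + h·q = 8 + 38·17 = 654.

654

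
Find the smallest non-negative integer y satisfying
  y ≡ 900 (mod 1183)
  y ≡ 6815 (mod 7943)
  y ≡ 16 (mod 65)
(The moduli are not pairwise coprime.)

62416

gcd(1183, 7943) = 169 and 169 | (6815 − 900), so the pair is consistent; merging gives y ≡ 6815 (mod 55601), where 55601 = lcm(1183, 7943).
gcd(55601, 65) = 13 and 13 | (16 − 6815), so the pair is consistent; merging gives y ≡ 62416 (mod 278005), where 278005 = lcm(55601, 65).
The solution is unique modulo lcm(1183, 7943, 65) = 278005.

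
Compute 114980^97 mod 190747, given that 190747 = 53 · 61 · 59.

Mod 53: 114980 ≡ 23; by Fermat, exponent reduces to 97 mod 52 = 45; 23^45 ≡ 23 (mod 53).
Mod 61: 114980 ≡ 56; by Fermat, exponent reduces to 97 mod 60 = 37; 56^37 ≡ 16 (mod 61).
Mod 59: 114980 ≡ 48; by Fermat, exponent reduces to 97 mod 58 = 39; 48^39 ≡ 7 (mod 59).
Combine by CRT: x ≡ 23 (mod 53), x ≡ 16 (mod 61), x ≡ 7 (mod 59) ⇒ x ≡ 102313 (mod 190747).

102313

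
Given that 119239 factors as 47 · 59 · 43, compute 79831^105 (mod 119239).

111500

Mod 47: 79831 ≡ 25; by Fermat, exponent reduces to 105 mod 46 = 13; 25^13 ≡ 16 (mod 47).
Mod 59: 79831 ≡ 4; by Fermat, exponent reduces to 105 mod 58 = 47; 4^47 ≡ 49 (mod 59).
Mod 43: 79831 ≡ 23; by Fermat, exponent reduces to 105 mod 42 = 21; 23^21 ≡ 1 (mod 43).
Combine by CRT: x ≡ 16 (mod 47), x ≡ 49 (mod 59), x ≡ 1 (mod 43) ⇒ x ≡ 111500 (mod 119239).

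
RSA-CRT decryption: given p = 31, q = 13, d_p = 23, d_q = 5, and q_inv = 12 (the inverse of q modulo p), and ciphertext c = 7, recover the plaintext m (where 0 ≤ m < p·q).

m₁ = c^(d_p) mod p: c ≡ 7 (mod 31), and 7^23 mod 31 = 10.
m₂ = c^(d_q) mod q: c ≡ 7 (mod 13), and 7^5 mod 13 = 11.
h = q_inv·(m₁ − m₂) mod p = 12·(10 − 11) mod 31 = 19.
m = m₂ + h·q = 11 + 19·13 = 258.

258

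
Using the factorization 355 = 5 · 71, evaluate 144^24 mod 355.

Mod 5: 144 ≡ 4; since 4 | 24, by Fermat 4^24 ≡ 1 (mod 5).
Mod 71: 144 ≡ 2; 2^24 ≡ 58 (mod 71).
Combine by CRT: x ≡ 1 (mod 5), x ≡ 58 (mod 71) ⇒ x ≡ 271 (mod 355).

271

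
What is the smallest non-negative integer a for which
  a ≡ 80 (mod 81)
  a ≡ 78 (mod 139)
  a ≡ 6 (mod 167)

The moduli are pairwise coprime; N = 81·139·167 = 1880253.
N/81 = 23213; 23213 ≡ 47 (mod 81); 47·50 ≡ 1, so inverse 50.
N/139 = 13527; 13527 ≡ 44 (mod 139); 44·79 ≡ 1, so inverse 79.
N/167 = 11259; 11259 ≡ 70 (mod 167); 70·136 ≡ 1, so inverse 136.
a ≡ 80·23213·50 + 78·13527·79 + 6·11259·136 = 185392718.
185392718 mod 1880253 = 1127924.

1127924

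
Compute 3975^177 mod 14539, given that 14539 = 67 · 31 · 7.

8665

Mod 67: 3975 ≡ 22; by Fermat, exponent reduces to 177 mod 66 = 45; 22^45 ≡ 22 (mod 67).
Mod 31: 3975 ≡ 7; by Fermat, exponent reduces to 177 mod 30 = 27; 7^27 ≡ 16 (mod 31).
Mod 7: 3975 ≡ 6; by Fermat, exponent reduces to 177 mod 6 = 3; 6^3 ≡ 6 (mod 7).
Combine by CRT: x ≡ 22 (mod 67), x ≡ 16 (mod 31), x ≡ 6 (mod 7) ⇒ x ≡ 8665 (mod 14539).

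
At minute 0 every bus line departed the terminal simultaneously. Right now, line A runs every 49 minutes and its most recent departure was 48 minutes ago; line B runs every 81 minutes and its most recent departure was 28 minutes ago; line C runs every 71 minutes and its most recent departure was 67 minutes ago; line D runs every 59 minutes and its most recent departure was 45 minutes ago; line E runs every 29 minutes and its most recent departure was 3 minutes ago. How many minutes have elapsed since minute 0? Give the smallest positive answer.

Combine the congruences pairwise.
From t ≡ 48 (mod 49) write t = 48 + 49s. Substituting into t ≡ 28 (mod 81) gives 49s ≡ 61 (mod 81), and since 49⁻¹ ≡ 43 (mod 81), s ≡ 31. Hence t ≡ 48 + 49·31 = 1567 (mod 3969).
From t ≡ 1567 (mod 3969) write t = 1567 + 3969s. Substituting into t ≡ 67 (mod 71) gives 3969s ≡ 62 (mod 71), and since 64⁻¹ ≡ 10 (mod 71), s ≡ 52. Hence t ≡ 1567 + 3969·52 = 207955 (mod 281799).
From t ≡ 207955 (mod 281799) write t = 207955 + 281799s. Substituting into t ≡ 45 (mod 59) gives 281799s ≡ 6 (mod 59), and since 15⁻¹ ≡ 4 (mod 59), s ≡ 24. Hence t ≡ 207955 + 281799·24 = 6971131 (mod 16626141).
From t ≡ 6971131 (mod 16626141) write t = 6971131 + 16626141s. Substituting into t ≡ 3 (mod 29) gives 16626141s ≡ 8 (mod 29), and since 6⁻¹ ≡ 5 (mod 29), s ≡ 11. Hence t ≡ 6971131 + 16626141·11 = 189858682 (mod 482158089).

189858682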